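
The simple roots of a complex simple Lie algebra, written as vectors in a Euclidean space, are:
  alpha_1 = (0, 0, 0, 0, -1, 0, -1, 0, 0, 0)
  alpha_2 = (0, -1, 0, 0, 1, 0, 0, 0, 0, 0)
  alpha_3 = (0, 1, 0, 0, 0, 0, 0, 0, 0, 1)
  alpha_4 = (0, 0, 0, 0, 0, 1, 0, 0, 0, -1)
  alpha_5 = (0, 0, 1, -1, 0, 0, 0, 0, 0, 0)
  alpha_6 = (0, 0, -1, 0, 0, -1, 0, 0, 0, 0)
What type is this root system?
Compute the Cartan integers a_ij = 2(alpha_i, alpha_j)/(alpha_j, alpha_j); the resulting 6x6 Cartan matrix is
[[2, -1, 0, 0, 0, 0], [-1, 2, -1, 0, 0, 0], [0, -1, 2, -1, 0, 0], [0, 0, -1, 2, 0, -1], [0, 0, 0, 0, 2, -1], [0, 0, 0, -1, -1, 2]].
All simple roots have the same length, so the diagram is simply laced. The associated Dynkin diagram is a chain of 6 nodes with single edges (A_6), so the type is A_6 (the algebra sl(7)).

A_6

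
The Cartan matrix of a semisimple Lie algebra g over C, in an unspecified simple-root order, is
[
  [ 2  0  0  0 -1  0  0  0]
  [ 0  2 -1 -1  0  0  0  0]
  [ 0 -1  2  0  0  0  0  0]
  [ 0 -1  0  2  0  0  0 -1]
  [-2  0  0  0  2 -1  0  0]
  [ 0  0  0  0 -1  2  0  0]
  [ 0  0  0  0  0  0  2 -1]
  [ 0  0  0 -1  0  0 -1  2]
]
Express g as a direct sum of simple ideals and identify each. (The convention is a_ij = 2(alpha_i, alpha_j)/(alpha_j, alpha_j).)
A_5 ⊕ B_3

The diagram associated to this matrix has two connected components: the simple roots {alpha_2, alpha_3, alpha_4, alpha_7, alpha_8} form a chain of 5 nodes with single edges (A_5), and {alpha_1, alpha_5, alpha_6} form a chain of 3 nodes with a double edge at one end; the terminal node there is the unique short simple root (B_3). A semisimple Lie algebra decomposes uniquely as the direct sum of simple ideals, one per connected component of its Dynkin diagram, so g ≅ A_5 ⊕ B_3 (dimension 35 + 21 = 56).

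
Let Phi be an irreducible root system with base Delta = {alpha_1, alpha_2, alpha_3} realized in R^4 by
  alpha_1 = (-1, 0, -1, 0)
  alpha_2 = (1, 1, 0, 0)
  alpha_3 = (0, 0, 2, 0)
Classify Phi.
type C_3

Compute the Cartan integers a_ij = 2(alpha_i, alpha_j)/(alpha_j, alpha_j); the resulting 3x3 Cartan matrix is
[[2, -1, -1], [-1, 2, 0], [-2, 0, 2]].
The roots have two lengths (squared-length ratio 2:1); the short ones are alpha_{1,2}. The associated Dynkin diagram is a chain of 3 nodes with a double edge at one end; the terminal node there is the unique long simple root (C_3), so the type is C_3 (the algebra sp(6)).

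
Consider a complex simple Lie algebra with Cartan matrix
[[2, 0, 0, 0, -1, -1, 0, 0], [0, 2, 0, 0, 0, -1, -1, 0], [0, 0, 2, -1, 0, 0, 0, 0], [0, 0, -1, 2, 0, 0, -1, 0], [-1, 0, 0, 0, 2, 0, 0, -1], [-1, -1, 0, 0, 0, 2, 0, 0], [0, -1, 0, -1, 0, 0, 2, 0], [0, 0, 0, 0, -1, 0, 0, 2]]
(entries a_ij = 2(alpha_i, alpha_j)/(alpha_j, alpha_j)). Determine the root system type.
A_8

The matrix has rank 8 with 2's on the diagonal. Reading the off-diagonal entries as Dynkin edges (a single edge where a_ij = a_ji = -1; a double or triple edge where a_ij * a_ji = 2 or 3), the diagram is a chain of 8 nodes with single edges (A_8). One simple-root ordering that puts it in standard form is (alpha_8, alpha_5, alpha_1, alpha_6, alpha_2, alpha_7, alpha_4, alpha_3). So the algebra is type A_8, i.e. sl(9).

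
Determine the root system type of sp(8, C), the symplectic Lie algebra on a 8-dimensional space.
This is sp(8), which has dimension 8(8+1)/2 = 36 and rank 8/2 = 4. In the classification of classical Lie algebras, the symplectic algebra sp(2n) has type C_n; here n = 4, so the Dynkin diagram is a chain of 4 nodes with a double edge at one end; the terminal node there is the unique long simple root (C_4). Hence the type is C_4.

C4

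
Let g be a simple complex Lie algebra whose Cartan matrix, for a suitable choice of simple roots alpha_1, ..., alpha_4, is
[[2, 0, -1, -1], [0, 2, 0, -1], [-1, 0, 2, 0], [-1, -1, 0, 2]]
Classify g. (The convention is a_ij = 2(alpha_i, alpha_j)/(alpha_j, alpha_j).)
The matrix has rank 4 with 2's on the diagonal. Reading the off-diagonal entries as Dynkin edges (a single edge where a_ij = a_ji = -1; a double or triple edge where a_ij * a_ji = 2 or 3), the diagram is a chain of 4 nodes with single edges (A_4). One simple-root ordering that puts it in standard form is (alpha_2, alpha_4, alpha_1, alpha_3). So the algebra is type A_4, i.e. sl(5).

type A_4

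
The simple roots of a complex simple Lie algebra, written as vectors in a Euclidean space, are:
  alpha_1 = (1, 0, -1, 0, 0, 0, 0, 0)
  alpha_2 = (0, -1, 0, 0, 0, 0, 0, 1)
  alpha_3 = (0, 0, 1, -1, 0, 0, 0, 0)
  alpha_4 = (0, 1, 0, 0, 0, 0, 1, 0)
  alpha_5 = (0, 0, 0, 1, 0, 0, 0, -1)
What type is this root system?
Compute the Cartan integers a_ij = 2(alpha_i, alpha_j)/(alpha_j, alpha_j); the resulting 5x5 Cartan matrix is
[[2, 0, -1, 0, 0], [0, 2, 0, -1, -1], [-1, 0, 2, 0, -1], [0, -1, 0, 2, 0], [0, -1, -1, 0, 2]].
All simple roots have the same length, so the diagram is simply laced. The associated Dynkin diagram is a chain of 5 nodes with single edges (A_5), so the type is A_5 (the algebra sl(6)).

A_5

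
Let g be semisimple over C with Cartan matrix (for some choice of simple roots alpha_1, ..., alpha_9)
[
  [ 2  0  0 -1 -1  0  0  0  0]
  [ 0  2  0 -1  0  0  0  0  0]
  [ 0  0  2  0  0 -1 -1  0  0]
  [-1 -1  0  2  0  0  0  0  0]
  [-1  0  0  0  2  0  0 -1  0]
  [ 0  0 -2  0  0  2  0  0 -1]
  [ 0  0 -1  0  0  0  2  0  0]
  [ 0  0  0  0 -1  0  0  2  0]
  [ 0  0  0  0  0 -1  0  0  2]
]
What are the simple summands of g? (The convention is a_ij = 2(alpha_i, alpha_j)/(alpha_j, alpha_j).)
The diagram associated to this matrix has two connected components: the simple roots {alpha_1, alpha_2, alpha_4, alpha_5, alpha_8} form a chain of 5 nodes with single edges (A_5), and {alpha_3, alpha_6, alpha_7, alpha_9} form a chain of 4 nodes with a double edge between the middle two (F_4). A semisimple Lie algebra decomposes uniquely as the direct sum of simple ideals, one per connected component of its Dynkin diagram, so g ≅ A_5 ⊕ F_4 (dimension 35 + 52 = 87).

type A_5 + type F_4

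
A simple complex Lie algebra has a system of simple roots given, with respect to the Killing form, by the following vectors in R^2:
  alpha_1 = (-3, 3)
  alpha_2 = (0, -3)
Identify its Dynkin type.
Compute the Cartan integers a_ij = 2(alpha_i, alpha_j)/(alpha_j, alpha_j); the resulting 2x2 Cartan matrix is
[[2, -2], [-1, 2]].
The roots have two lengths (squared-length ratio 2:1); the short ones are alpha_{2}. The associated Dynkin diagram is a chain of 2 nodes with a double edge at one end; the terminal node there is the unique short simple root (B_2), so the type is B_2 (the algebra so(5)).

B2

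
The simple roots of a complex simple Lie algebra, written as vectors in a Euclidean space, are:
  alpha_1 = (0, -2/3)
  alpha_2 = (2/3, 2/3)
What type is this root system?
Compute the Cartan integers a_ij = 2(alpha_i, alpha_j)/(alpha_j, alpha_j); the resulting 2x2 Cartan matrix is
[[2, -1], [-2, 2]].
The roots have two lengths (squared-length ratio 2:1); the short ones are alpha_{1}. The associated Dynkin diagram is a chain of 2 nodes with a double edge at one end; the terminal node there is the unique short simple root (B_2), so the type is B_2 (the algebra so(5)).

B_2 (so(5))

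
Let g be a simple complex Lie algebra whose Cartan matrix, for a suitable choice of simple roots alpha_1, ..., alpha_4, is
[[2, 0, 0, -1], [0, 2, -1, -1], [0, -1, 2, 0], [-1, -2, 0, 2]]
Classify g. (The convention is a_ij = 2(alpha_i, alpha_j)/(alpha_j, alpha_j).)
The matrix has rank 4 with 2's on the diagonal. Reading the off-diagonal entries as Dynkin edges (a single edge where a_ij = a_ji = -1; a double or triple edge where a_ij * a_ji = 2 or 3), the diagram is a chain of 4 nodes with a double edge between the middle two (F_4). One simple-root ordering that puts it in standard form is (alpha_1, alpha_4, alpha_2, alpha_3). So the algebra is type F_4.

F_4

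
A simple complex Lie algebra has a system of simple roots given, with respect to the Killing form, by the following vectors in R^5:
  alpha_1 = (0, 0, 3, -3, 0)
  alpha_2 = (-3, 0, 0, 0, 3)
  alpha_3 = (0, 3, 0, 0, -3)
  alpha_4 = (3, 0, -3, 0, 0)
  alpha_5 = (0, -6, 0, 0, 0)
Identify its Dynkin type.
C_5

Compute the Cartan integers a_ij = 2(alpha_i, alpha_j)/(alpha_j, alpha_j); the resulting 5x5 Cartan matrix is
[[2, 0, 0, -1, 0], [0, 2, -1, -1, 0], [0, -1, 2, 0, -1], [-1, -1, 0, 2, 0], [0, 0, -2, 0, 2]].
The roots have two lengths (squared-length ratio 2:1); the short ones are alpha_{1,2,3,4}. The associated Dynkin diagram is a chain of 5 nodes with a double edge at one end; the terminal node there is the unique long simple root (C_5), so the type is C_5 (the algebra sp(10)).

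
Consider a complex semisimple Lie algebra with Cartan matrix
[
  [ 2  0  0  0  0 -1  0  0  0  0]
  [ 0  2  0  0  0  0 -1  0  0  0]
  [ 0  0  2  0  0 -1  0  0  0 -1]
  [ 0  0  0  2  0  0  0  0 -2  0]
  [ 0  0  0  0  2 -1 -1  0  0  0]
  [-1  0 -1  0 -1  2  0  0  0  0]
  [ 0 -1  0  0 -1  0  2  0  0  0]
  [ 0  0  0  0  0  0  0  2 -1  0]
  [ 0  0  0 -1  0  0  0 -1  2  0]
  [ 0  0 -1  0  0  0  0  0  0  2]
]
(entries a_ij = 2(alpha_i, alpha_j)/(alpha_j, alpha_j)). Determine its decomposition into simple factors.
C_3 ⊕ E_7

The diagram associated to this matrix has two connected components: the simple roots {alpha_4, alpha_8, alpha_9} form a chain of 3 nodes with a double edge at one end; the terminal node there is the unique long simple root (C_3), and {alpha_1, alpha_2, alpha_3, alpha_5, alpha_6, alpha_7, alpha_10} form a chain of 6 nodes with one extra node attached to the third node from one end (E_7). A semisimple Lie algebra decomposes uniquely as the direct sum of simple ideals, one per connected component of its Dynkin diagram, so g ≅ C_3 ⊕ E_7 (dimension 21 + 133 = 154).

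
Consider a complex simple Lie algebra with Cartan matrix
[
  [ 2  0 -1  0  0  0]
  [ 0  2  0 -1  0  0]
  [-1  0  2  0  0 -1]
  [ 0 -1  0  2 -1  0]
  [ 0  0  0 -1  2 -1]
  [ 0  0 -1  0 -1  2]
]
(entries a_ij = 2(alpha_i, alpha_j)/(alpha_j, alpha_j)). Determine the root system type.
The matrix has rank 6 with 2's on the diagonal. Reading the off-diagonal entries as Dynkin edges (a single edge where a_ij = a_ji = -1; a double or triple edge where a_ij * a_ji = 2 or 3), the diagram is a chain of 6 nodes with single edges (A_6). One simple-root ordering that puts it in standard form is (alpha_1, alpha_3, alpha_6, alpha_5, alpha_4, alpha_2). So the algebra is type A_6, i.e. sl(7).

A_6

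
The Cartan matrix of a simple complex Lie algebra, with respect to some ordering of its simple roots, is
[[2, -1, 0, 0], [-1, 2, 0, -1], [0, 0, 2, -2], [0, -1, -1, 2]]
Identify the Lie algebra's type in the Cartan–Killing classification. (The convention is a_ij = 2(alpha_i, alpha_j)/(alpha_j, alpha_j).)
C_4 (sp(8))

The matrix has rank 4 with 2's on the diagonal. Reading the off-diagonal entries as Dynkin edges (a single edge where a_ij = a_ji = -1; a double or triple edge where a_ij * a_ji = 2 or 3), the diagram is a chain of 4 nodes with a double edge at one end; the terminal node there is the unique long simple root (C_4). One simple-root ordering that puts it in standard form is (alpha_1, alpha_2, alpha_4, alpha_3). So the algebra is type C_4, i.e. sp(8).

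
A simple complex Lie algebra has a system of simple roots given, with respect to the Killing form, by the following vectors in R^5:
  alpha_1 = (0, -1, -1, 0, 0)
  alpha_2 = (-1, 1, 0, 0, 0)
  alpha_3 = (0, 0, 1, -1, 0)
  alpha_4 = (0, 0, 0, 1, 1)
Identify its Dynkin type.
A_4

Compute the Cartan integers a_ij = 2(alpha_i, alpha_j)/(alpha_j, alpha_j); the resulting 4x4 Cartan matrix is
[[2, -1, -1, 0], [-1, 2, 0, 0], [-1, 0, 2, -1], [0, 0, -1, 2]].
All simple roots have the same length, so the diagram is simply laced. The associated Dynkin diagram is a chain of 4 nodes with single edges (A_4), so the type is A_4 (the algebra sl(5)).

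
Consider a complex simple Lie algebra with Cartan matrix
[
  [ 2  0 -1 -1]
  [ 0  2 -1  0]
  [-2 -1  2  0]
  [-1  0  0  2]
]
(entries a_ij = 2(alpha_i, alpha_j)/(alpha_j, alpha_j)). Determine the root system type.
F_4

The matrix has rank 4 with 2's on the diagonal. Reading the off-diagonal entries as Dynkin edges (a single edge where a_ij = a_ji = -1; a double or triple edge where a_ij * a_ji = 2 or 3), the diagram is a chain of 4 nodes with a double edge between the middle two (F_4). One simple-root ordering that puts it in standard form is (alpha_2, alpha_3, alpha_1, alpha_4). So the algebra is type F_4.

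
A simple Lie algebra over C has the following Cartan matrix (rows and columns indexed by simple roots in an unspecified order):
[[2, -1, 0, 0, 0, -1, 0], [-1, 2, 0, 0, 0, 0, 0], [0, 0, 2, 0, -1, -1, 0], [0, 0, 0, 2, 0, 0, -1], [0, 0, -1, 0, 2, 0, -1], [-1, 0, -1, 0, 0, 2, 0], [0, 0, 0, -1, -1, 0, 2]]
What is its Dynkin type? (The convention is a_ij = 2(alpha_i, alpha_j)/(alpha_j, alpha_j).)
The matrix has rank 7 with 2's on the diagonal. Reading the off-diagonal entries as Dynkin edges (a single edge where a_ij = a_ji = -1; a double or triple edge where a_ij * a_ji = 2 or 3), the diagram is a chain of 7 nodes with single edges (A_7). One simple-root ordering that puts it in standard form is (alpha_4, alpha_7, alpha_5, alpha_3, alpha_6, alpha_1, alpha_2). So the algebra is type A_7, i.e. sl(8).

A_7 (sl(8))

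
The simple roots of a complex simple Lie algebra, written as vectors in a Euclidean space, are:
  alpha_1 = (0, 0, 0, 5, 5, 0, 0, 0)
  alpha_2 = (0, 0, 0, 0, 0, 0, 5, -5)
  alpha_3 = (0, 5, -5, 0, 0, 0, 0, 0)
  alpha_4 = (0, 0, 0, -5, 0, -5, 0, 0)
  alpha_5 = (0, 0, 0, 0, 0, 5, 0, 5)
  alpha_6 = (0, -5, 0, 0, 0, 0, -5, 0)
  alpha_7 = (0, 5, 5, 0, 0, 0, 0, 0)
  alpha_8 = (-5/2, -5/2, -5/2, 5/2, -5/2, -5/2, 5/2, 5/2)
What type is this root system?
Compute the Cartan integers a_ij = 2(alpha_i, alpha_j)/(alpha_j, alpha_j); the resulting 8x8 Cartan matrix is
[[2, 0, 0, -1, 0, 0, 0, 0], [0, 2, 0, 0, -1, -1, 0, 0], [0, 0, 2, 0, 0, -1, 0, 0], [-1, 0, 0, 2, -1, 0, 0, 0], [0, -1, 0, -1, 2, 0, 0, 0], [0, -1, -1, 0, 0, 2, -1, 0], [0, 0, 0, 0, 0, -1, 2, -1], [0, 0, 0, 0, 0, 0, -1, 2]].
All simple roots have the same length, so the diagram is simply laced. The associated Dynkin diagram is a chain of 7 nodes with one extra node attached to the third node from one end (E_8), so the type is E_8.

E_8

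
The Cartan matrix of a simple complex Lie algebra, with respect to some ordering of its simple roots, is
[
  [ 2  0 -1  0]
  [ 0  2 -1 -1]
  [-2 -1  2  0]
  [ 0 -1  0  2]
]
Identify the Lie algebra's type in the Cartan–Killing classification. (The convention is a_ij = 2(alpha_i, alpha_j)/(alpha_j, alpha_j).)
B_4

The matrix has rank 4 with 2's on the diagonal. Reading the off-diagonal entries as Dynkin edges (a single edge where a_ij = a_ji = -1; a double or triple edge where a_ij * a_ji = 2 or 3), the diagram is a chain of 4 nodes with a double edge at one end; the terminal node there is the unique short simple root (B_4). One simple-root ordering that puts it in standard form is (alpha_4, alpha_2, alpha_3, alpha_1). So the algebra is type B_4, i.e. so(9).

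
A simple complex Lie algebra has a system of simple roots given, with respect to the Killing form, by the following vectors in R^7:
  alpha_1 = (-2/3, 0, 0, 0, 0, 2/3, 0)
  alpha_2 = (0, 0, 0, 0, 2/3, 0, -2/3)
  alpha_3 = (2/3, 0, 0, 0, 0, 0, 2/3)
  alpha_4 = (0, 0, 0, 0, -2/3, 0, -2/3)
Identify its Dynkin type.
D_4

Compute the Cartan integers a_ij = 2(alpha_i, alpha_j)/(alpha_j, alpha_j); the resulting 4x4 Cartan matrix is
[[2, 0, -1, 0], [0, 2, -1, 0], [-1, -1, 2, -1], [0, 0, -1, 2]].
All simple roots have the same length, so the diagram is simply laced. The associated Dynkin diagram is a chain of 2 nodes with a fork of two nodes at one end (D_4), so the type is D_4 (the algebra so(8)).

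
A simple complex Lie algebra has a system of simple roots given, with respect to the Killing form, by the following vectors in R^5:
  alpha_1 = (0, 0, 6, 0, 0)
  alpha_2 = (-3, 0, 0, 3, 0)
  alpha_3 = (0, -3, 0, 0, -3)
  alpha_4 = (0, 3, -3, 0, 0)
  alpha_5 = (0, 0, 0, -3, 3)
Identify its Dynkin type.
type C_5

Compute the Cartan integers a_ij = 2(alpha_i, alpha_j)/(alpha_j, alpha_j); the resulting 5x5 Cartan matrix is
[[2, 0, 0, -2, 0], [0, 2, 0, 0, -1], [0, 0, 2, -1, -1], [-1, 0, -1, 2, 0], [0, -1, -1, 0, 2]].
The roots have two lengths (squared-length ratio 2:1); the short ones are alpha_{2,3,4,5}. The associated Dynkin diagram is a chain of 5 nodes with a double edge at one end; the terminal node there is the unique long simple root (C_5), so the type is C_5 (the algebra sp(10)).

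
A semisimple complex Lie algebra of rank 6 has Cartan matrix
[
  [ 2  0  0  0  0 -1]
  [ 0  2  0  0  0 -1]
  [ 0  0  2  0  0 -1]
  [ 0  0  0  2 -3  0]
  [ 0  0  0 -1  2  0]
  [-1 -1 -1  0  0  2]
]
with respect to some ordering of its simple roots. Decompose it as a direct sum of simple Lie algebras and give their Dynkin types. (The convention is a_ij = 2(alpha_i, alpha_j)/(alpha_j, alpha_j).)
The diagram associated to this matrix has two connected components: the simple roots {alpha_1, alpha_2, alpha_3, alpha_6} form a chain of 2 nodes with a fork of two nodes at one end (D_4), and {alpha_4, alpha_5} form two nodes joined by a triple edge (G_2). A semisimple Lie algebra decomposes uniquely as the direct sum of simple ideals, one per connected component of its Dynkin diagram, so g ≅ D_4 ⊕ G_2 (dimension 28 + 14 = 42).

D_4 (so(8)) ⊕ G_2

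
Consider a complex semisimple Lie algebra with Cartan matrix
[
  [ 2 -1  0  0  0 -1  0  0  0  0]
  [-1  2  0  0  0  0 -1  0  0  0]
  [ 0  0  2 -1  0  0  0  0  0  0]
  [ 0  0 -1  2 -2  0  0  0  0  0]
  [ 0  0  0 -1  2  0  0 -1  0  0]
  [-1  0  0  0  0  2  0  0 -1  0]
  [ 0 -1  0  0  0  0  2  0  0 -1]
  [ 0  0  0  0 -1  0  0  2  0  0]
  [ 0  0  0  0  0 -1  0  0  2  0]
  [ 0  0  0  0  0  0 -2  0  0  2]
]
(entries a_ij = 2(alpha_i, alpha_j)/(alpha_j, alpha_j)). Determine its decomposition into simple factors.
C6 ⊕ F4

The diagram associated to this matrix has two connected components: the simple roots {alpha_1, alpha_2, alpha_6, alpha_7, alpha_9, alpha_10} form a chain of 6 nodes with a double edge at one end; the terminal node there is the unique long simple root (C_6), and {alpha_3, alpha_4, alpha_5, alpha_8} form a chain of 4 nodes with a double edge between the middle two (F_4). A semisimple Lie algebra decomposes uniquely as the direct sum of simple ideals, one per connected component of its Dynkin diagram, so g ≅ C_6 ⊕ F_4 (dimension 78 + 52 = 130).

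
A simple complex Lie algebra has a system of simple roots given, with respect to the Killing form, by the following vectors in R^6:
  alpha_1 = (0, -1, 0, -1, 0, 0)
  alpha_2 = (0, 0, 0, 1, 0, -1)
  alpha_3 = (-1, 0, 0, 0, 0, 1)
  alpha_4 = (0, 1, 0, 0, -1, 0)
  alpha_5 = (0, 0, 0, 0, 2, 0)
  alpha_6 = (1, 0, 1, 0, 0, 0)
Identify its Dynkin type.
Compute the Cartan integers a_ij = 2(alpha_i, alpha_j)/(alpha_j, alpha_j); the resulting 6x6 Cartan matrix is
[[2, -1, 0, -1, 0, 0], [-1, 2, -1, 0, 0, 0], [0, -1, 2, 0, 0, -1], [-1, 0, 0, 2, -1, 0], [0, 0, 0, -2, 2, 0], [0, 0, -1, 0, 0, 2]].
The roots have two lengths (squared-length ratio 2:1); the short ones are alpha_{1,2,3,4,6}. The associated Dynkin diagram is a chain of 6 nodes with a double edge at one end; the terminal node there is the unique long simple root (C_6), so the type is C_6 (the algebra sp(12)).

C_6 (sp(12))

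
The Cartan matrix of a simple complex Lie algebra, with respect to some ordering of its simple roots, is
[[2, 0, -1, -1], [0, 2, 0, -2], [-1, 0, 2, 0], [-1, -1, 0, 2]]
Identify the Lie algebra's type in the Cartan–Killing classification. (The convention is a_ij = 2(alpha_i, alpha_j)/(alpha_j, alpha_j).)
C_4

The matrix has rank 4 with 2's on the diagonal. Reading the off-diagonal entries as Dynkin edges (a single edge where a_ij = a_ji = -1; a double or triple edge where a_ij * a_ji = 2 or 3), the diagram is a chain of 4 nodes with a double edge at one end; the terminal node there is the unique long simple root (C_4). One simple-root ordering that puts it in standard form is (alpha_3, alpha_1, alpha_4, alpha_2). So the algebra is type C_4, i.e. sp(8).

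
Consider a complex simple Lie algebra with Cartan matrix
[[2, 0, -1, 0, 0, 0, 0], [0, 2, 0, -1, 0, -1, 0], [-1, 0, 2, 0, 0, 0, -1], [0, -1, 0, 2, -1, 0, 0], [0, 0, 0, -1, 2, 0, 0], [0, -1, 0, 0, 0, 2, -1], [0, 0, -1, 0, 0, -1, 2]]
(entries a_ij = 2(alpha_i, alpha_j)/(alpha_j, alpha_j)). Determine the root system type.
The matrix has rank 7 with 2's on the diagonal. Reading the off-diagonal entries as Dynkin edges (a single edge where a_ij = a_ji = -1; a double or triple edge where a_ij * a_ji = 2 or 3), the diagram is a chain of 7 nodes with single edges (A_7). One simple-root ordering that puts it in standard form is (alpha_1, alpha_3, alpha_7, alpha_6, alpha_2, alpha_4, alpha_5). So the algebra is type A_7, i.e. sl(8).

A_7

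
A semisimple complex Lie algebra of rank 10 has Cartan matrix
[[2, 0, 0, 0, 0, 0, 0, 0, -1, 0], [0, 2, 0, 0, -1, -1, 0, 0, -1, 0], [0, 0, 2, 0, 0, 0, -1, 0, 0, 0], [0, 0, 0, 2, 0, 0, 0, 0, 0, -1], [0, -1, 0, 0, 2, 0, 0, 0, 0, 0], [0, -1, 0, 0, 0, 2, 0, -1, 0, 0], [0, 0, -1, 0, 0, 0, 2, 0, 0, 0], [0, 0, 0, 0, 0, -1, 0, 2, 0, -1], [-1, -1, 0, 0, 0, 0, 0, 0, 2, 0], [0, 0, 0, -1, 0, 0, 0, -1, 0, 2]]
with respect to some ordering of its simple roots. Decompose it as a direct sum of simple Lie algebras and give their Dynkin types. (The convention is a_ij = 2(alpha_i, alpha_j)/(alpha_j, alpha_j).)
The diagram associated to this matrix has two connected components: the simple roots {alpha_3, alpha_7} form a chain of 2 nodes with single edges (A_2), and {alpha_1, alpha_2, alpha_4, alpha_5, alpha_6, alpha_8, alpha_9, alpha_10} form a chain of 7 nodes with one extra node attached to the third node from one end (E_8). A semisimple Lie algebra decomposes uniquely as the direct sum of simple ideals, one per connected component of its Dynkin diagram, so g ≅ A_2 ⊕ E_8 (dimension 8 + 248 = 256).

type A_2 + type E_8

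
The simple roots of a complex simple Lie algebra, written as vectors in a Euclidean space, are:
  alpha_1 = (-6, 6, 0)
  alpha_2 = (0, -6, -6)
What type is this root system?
type A_2

Compute the Cartan integers a_ij = 2(alpha_i, alpha_j)/(alpha_j, alpha_j); the resulting 2x2 Cartan matrix is
[[2, -1], [-1, 2]].
All simple roots have the same length, so the diagram is simply laced. The associated Dynkin diagram is a chain of 2 nodes with single edges (A_2), so the type is A_2 (the algebra sl(3)).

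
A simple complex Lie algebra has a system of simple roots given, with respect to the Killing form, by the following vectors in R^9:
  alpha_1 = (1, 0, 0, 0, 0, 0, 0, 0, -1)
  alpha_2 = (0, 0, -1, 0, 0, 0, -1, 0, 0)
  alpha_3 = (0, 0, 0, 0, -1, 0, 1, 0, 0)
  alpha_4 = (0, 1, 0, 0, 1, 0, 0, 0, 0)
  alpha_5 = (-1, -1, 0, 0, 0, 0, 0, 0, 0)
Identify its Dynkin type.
A5

Compute the Cartan integers a_ij = 2(alpha_i, alpha_j)/(alpha_j, alpha_j); the resulting 5x5 Cartan matrix is
[[2, 0, 0, 0, -1], [0, 2, -1, 0, 0], [0, -1, 2, -1, 0], [0, 0, -1, 2, -1], [-1, 0, 0, -1, 2]].
All simple roots have the same length, so the diagram is simply laced. The associated Dynkin diagram is a chain of 5 nodes with single edges (A_5), so the type is A_5 (the algebra sl(6)).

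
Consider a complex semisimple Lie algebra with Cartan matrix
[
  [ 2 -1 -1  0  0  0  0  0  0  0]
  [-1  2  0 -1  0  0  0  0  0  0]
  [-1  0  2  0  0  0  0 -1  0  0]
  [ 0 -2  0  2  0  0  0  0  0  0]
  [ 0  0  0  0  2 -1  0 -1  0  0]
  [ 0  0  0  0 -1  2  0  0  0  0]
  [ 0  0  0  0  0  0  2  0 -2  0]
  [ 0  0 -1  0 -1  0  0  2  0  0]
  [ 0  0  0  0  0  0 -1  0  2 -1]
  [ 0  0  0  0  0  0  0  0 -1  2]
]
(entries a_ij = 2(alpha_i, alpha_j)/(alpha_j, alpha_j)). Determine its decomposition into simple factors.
C_3 (sp(6)) + C_7 (sp(14))

The diagram associated to this matrix has two connected components: the simple roots {alpha_7, alpha_9, alpha_10} form a chain of 3 nodes with a double edge at one end; the terminal node there is the unique long simple root (C_3), and {alpha_1, alpha_2, alpha_3, alpha_4, alpha_5, alpha_6, alpha_8} form a chain of 7 nodes with a double edge at one end; the terminal node there is the unique long simple root (C_7). A semisimple Lie algebra decomposes uniquely as the direct sum of simple ideals, one per connected component of its Dynkin diagram, so g ≅ C_3 ⊕ C_7 (dimension 21 + 105 = 126).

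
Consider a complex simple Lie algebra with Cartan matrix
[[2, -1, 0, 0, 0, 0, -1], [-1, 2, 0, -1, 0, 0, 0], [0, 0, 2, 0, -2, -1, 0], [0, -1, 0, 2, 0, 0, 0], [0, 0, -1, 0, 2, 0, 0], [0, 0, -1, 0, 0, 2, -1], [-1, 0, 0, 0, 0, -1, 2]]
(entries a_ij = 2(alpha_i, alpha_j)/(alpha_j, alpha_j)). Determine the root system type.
B7

The matrix has rank 7 with 2's on the diagonal. Reading the off-diagonal entries as Dynkin edges (a single edge where a_ij = a_ji = -1; a double or triple edge where a_ij * a_ji = 2 or 3), the diagram is a chain of 7 nodes with a double edge at one end; the terminal node there is the unique short simple root (B_7). One simple-root ordering that puts it in standard form is (alpha_4, alpha_2, alpha_1, alpha_7, alpha_6, alpha_3, alpha_5). So the algebra is type B_7, i.e. so(15).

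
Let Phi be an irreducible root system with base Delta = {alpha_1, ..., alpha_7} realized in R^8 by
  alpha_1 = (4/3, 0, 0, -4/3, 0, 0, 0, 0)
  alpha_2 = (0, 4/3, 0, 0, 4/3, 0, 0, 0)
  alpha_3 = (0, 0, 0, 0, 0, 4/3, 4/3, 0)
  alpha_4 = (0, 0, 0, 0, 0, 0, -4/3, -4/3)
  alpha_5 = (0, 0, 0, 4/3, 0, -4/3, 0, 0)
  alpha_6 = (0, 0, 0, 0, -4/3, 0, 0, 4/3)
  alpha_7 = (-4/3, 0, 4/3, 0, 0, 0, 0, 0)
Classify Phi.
A_7

Compute the Cartan integers a_ij = 2(alpha_i, alpha_j)/(alpha_j, alpha_j); the resulting 7x7 Cartan matrix is
[[2, 0, 0, 0, -1, 0, -1], [0, 2, 0, 0, 0, -1, 0], [0, 0, 2, -1, -1, 0, 0], [0, 0, -1, 2, 0, -1, 0], [-1, 0, -1, 0, 2, 0, 0], [0, -1, 0, -1, 0, 2, 0], [-1, 0, 0, 0, 0, 0, 2]].
All simple roots have the same length, so the diagram is simply laced. The associated Dynkin diagram is a chain of 7 nodes with single edges (A_7), so the type is A_7 (the algebra sl(8)).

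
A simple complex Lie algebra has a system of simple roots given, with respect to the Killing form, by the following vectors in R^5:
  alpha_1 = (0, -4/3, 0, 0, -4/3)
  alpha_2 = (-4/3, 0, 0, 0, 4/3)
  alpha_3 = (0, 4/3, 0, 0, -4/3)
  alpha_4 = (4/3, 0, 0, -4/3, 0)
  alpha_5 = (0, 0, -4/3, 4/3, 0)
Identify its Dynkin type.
Compute the Cartan integers a_ij = 2(alpha_i, alpha_j)/(alpha_j, alpha_j); the resulting 5x5 Cartan matrix is
[[2, -1, 0, 0, 0], [-1, 2, -1, -1, 0], [0, -1, 2, 0, 0], [0, -1, 0, 2, -1], [0, 0, 0, -1, 2]].
All simple roots have the same length, so the diagram is simply laced. The associated Dynkin diagram is a chain of 3 nodes with a fork of two nodes at one end (D_5), so the type is D_5 (the algebra so(10)).

D5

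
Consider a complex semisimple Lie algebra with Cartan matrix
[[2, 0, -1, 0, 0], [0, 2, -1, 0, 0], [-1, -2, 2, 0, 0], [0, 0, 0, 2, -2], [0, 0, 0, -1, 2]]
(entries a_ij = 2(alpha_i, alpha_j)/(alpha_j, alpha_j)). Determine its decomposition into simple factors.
The diagram associated to this matrix has two connected components: the simple roots {alpha_4, alpha_5} form a chain of 2 nodes with a double edge at one end; the terminal node there is the unique short simple root (B_2), and {alpha_1, alpha_2, alpha_3} form a chain of 3 nodes with a double edge at one end; the terminal node there is the unique short simple root (B_3). A semisimple Lie algebra decomposes uniquely as the direct sum of simple ideals, one per connected component of its Dynkin diagram, so g ≅ B_2 ⊕ B_3 (dimension 10 + 21 = 31).

type B_2 + type B_3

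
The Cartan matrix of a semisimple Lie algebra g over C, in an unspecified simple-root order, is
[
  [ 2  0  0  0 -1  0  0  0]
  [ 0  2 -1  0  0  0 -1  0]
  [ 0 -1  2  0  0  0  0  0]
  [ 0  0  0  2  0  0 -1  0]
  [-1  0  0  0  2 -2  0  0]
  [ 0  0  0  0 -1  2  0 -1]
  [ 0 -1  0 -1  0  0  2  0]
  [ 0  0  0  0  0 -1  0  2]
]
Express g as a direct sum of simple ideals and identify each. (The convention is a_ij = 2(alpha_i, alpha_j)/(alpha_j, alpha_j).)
A4 ⊕ F4

The diagram associated to this matrix has two connected components: the simple roots {alpha_2, alpha_3, alpha_4, alpha_7} form a chain of 4 nodes with single edges (A_4), and {alpha_1, alpha_5, alpha_6, alpha_8} form a chain of 4 nodes with a double edge between the middle two (F_4). A semisimple Lie algebra decomposes uniquely as the direct sum of simple ideals, one per connected component of its Dynkin diagram, so g ≅ A_4 ⊕ F_4 (dimension 24 + 52 = 76).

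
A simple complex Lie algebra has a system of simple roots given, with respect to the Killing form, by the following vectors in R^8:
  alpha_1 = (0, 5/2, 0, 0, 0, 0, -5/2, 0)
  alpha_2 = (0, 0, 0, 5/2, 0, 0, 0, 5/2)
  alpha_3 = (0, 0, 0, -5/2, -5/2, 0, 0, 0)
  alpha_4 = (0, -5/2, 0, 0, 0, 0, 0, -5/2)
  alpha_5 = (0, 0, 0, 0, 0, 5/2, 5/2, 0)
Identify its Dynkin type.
type A_5

Compute the Cartan integers a_ij = 2(alpha_i, alpha_j)/(alpha_j, alpha_j); the resulting 5x5 Cartan matrix is
[[2, 0, 0, -1, -1], [0, 2, -1, -1, 0], [0, -1, 2, 0, 0], [-1, -1, 0, 2, 0], [-1, 0, 0, 0, 2]].
All simple roots have the same length, so the diagram is simply laced. The associated Dynkin diagram is a chain of 5 nodes with single edges (A_5), so the type is A_5 (the algebra sl(6)).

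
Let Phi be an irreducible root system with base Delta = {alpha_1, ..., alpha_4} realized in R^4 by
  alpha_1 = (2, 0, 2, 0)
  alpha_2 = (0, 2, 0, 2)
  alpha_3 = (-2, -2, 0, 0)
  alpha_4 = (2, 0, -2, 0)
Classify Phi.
Compute the Cartan integers a_ij = 2(alpha_i, alpha_j)/(alpha_j, alpha_j); the resulting 4x4 Cartan matrix is
[[2, 0, -1, 0], [0, 2, -1, 0], [-1, -1, 2, -1], [0, 0, -1, 2]].
All simple roots have the same length, so the diagram is simply laced. The associated Dynkin diagram is a chain of 2 nodes with a fork of two nodes at one end (D_4), so the type is D_4 (the algebra so(8)).

D_4 (so(8))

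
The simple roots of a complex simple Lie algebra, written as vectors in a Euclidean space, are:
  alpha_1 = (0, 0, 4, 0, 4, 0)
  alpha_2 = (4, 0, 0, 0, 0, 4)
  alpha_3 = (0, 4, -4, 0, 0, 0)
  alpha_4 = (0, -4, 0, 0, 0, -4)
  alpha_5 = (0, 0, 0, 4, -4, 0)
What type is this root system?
A5

Compute the Cartan integers a_ij = 2(alpha_i, alpha_j)/(alpha_j, alpha_j); the resulting 5x5 Cartan matrix is
[[2, 0, -1, 0, -1], [0, 2, 0, -1, 0], [-1, 0, 2, -1, 0], [0, -1, -1, 2, 0], [-1, 0, 0, 0, 2]].
All simple roots have the same length, so the diagram is simply laced. The associated Dynkin diagram is a chain of 5 nodes with single edges (A_5), so the type is A_5 (the algebra sl(6)).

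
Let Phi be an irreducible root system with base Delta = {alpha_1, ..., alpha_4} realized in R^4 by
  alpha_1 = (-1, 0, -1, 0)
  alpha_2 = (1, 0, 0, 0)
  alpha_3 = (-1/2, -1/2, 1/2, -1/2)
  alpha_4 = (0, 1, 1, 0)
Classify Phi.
Compute the Cartan integers a_ij = 2(alpha_i, alpha_j)/(alpha_j, alpha_j); the resulting 4x4 Cartan matrix is
[[2, -2, 0, -1], [-1, 2, -1, 0], [0, -1, 2, 0], [-1, 0, 0, 2]].
The roots have two lengths (squared-length ratio 2:1); the short ones are alpha_{2,3}. The associated Dynkin diagram is a chain of 4 nodes with a double edge between the middle two (F_4), so the type is F_4.

type F_4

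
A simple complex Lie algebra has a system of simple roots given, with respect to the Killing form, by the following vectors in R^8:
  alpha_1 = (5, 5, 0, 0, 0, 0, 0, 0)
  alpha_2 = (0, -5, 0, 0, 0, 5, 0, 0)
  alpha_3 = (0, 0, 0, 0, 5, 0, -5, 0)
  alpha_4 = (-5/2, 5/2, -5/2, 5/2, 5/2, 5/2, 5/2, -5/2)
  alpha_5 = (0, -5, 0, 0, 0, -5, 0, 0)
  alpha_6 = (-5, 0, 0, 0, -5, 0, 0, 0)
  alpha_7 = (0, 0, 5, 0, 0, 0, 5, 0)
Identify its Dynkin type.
E_7

Compute the Cartan integers a_ij = 2(alpha_i, alpha_j)/(alpha_j, alpha_j); the resulting 7x7 Cartan matrix is
[[2, -1, 0, 0, -1, -1, 0], [-1, 2, 0, 0, 0, 0, 0], [0, 0, 2, 0, 0, -1, -1], [0, 0, 0, 2, -1, 0, 0], [-1, 0, 0, -1, 2, 0, 0], [-1, 0, -1, 0, 0, 2, 0], [0, 0, -1, 0, 0, 0, 2]].
All simple roots have the same length, so the diagram is simply laced. The associated Dynkin diagram is a chain of 6 nodes with one extra node attached to the third node from one end (E_7), so the type is E_7.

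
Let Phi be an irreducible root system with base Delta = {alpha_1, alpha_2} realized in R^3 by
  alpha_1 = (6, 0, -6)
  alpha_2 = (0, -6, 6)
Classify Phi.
A_2

Compute the Cartan integers a_ij = 2(alpha_i, alpha_j)/(alpha_j, alpha_j); the resulting 2x2 Cartan matrix is
[[2, -1], [-1, 2]].
All simple roots have the same length, so the diagram is simply laced. The associated Dynkin diagram is a chain of 2 nodes with single edges (A_2), so the type is A_2 (the algebra sl(3)).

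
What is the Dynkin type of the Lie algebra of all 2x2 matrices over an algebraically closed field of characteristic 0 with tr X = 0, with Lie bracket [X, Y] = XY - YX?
This is sl(2), which has dimension 2^2 - 1 = 3 and rank 2 - 1 = 1 (a Cartan subalgebra is the diagonal traceless matrices). In the classification of classical Lie algebras, the special linear algebra sl(n+1) has type A_n; here n = 1, so the Dynkin diagram is a chain of 1 nodes with single edges (A_1). Hence the type is A_1.

A_1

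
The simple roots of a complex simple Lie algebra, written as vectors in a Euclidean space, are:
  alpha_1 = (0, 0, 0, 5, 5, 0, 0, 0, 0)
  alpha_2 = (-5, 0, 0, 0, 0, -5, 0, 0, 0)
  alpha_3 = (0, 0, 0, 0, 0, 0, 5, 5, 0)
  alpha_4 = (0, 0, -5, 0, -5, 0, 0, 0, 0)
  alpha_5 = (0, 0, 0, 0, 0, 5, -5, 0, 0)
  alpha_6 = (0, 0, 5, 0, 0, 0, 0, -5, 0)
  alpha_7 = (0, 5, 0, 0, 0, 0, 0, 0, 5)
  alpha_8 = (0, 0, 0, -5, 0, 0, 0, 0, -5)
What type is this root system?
A_8

Compute the Cartan integers a_ij = 2(alpha_i, alpha_j)/(alpha_j, alpha_j); the resulting 8x8 Cartan matrix is
[[2, 0, 0, -1, 0, 0, 0, -1], [0, 2, 0, 0, -1, 0, 0, 0], [0, 0, 2, 0, -1, -1, 0, 0], [-1, 0, 0, 2, 0, -1, 0, 0], [0, -1, -1, 0, 2, 0, 0, 0], [0, 0, -1, -1, 0, 2, 0, 0], [0, 0, 0, 0, 0, 0, 2, -1], [-1, 0, 0, 0, 0, 0, -1, 2]].
All simple roots have the same length, so the diagram is simply laced. The associated Dynkin diagram is a chain of 8 nodes with single edges (A_8), so the type is A_8 (the algebra sl(9)).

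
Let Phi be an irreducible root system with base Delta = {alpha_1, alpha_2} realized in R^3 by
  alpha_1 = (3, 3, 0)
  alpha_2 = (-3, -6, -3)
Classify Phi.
G_2

Compute the Cartan integers a_ij = 2(alpha_i, alpha_j)/(alpha_j, alpha_j); the resulting 2x2 Cartan matrix is
[[2, -1], [-3, 2]].
The roots have two lengths (squared-length ratio 3:1); the short ones are alpha_{1}. The associated Dynkin diagram is two nodes joined by a triple edge (G_2), so the type is G_2.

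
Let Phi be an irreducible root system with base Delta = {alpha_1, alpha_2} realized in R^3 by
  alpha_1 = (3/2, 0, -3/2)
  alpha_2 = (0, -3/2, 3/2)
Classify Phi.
Compute the Cartan integers a_ij = 2(alpha_i, alpha_j)/(alpha_j, alpha_j); the resulting 2x2 Cartan matrix is
[[2, -1], [-1, 2]].
All simple roots have the same length, so the diagram is simply laced. The associated Dynkin diagram is a chain of 2 nodes with single edges (A_2), so the type is A_2 (the algebra sl(3)).

A_2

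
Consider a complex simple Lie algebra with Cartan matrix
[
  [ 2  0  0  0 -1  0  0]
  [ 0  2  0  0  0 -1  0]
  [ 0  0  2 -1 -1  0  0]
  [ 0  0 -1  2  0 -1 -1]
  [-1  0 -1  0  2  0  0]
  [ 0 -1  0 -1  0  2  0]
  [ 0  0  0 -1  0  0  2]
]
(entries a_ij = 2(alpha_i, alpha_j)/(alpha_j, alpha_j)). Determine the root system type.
E_7

The matrix has rank 7 with 2's on the diagonal. Reading the off-diagonal entries as Dynkin edges (a single edge where a_ij = a_ji = -1; a double or triple edge where a_ij * a_ji = 2 or 3), the diagram is a chain of 6 nodes with one extra node attached to the third node from one end (E_7). One simple-root ordering that puts it in standard form is (alpha_2, alpha_7, alpha_6, alpha_4, alpha_3, alpha_5, alpha_1). So the algebra is type E_7.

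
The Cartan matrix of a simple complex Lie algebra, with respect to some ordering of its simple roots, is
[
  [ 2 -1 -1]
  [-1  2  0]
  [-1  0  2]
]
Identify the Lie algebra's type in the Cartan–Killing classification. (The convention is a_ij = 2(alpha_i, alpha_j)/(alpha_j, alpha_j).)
A3

The matrix has rank 3 with 2's on the diagonal. Reading the off-diagonal entries as Dynkin edges (a single edge where a_ij = a_ji = -1; a double or triple edge where a_ij * a_ji = 2 or 3), the diagram is a chain of 3 nodes with single edges (A_3). One simple-root ordering that puts it in standard form is (alpha_2, alpha_1, alpha_3). So the algebra is type A_3, i.e. sl(4).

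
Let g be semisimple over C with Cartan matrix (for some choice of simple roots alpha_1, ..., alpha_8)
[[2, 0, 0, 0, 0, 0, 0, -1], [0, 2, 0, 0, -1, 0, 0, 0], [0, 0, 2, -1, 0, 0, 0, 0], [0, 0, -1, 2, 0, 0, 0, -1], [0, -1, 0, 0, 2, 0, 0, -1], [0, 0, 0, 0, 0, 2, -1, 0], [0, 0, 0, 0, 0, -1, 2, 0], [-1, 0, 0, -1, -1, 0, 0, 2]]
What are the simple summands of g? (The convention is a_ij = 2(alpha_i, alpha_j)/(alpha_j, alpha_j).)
A_2 + E_6

The diagram associated to this matrix has two connected components: the simple roots {alpha_6, alpha_7} form a chain of 2 nodes with single edges (A_2), and {alpha_1, alpha_2, alpha_3, alpha_4, alpha_5, alpha_8} form a chain of 5 nodes with one extra node attached to the third node from one end (E_6). A semisimple Lie algebra decomposes uniquely as the direct sum of simple ideals, one per connected component of its Dynkin diagram, so g ≅ A_2 ⊕ E_6 (dimension 8 + 78 = 86).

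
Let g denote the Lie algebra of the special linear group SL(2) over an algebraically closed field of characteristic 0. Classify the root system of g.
This is sl(2), which has dimension 2^2 - 1 = 3 and rank 2 - 1 = 1 (a Cartan subalgebra is the diagonal traceless matrices). In the classification of classical Lie algebras, the special linear algebra sl(n+1) has type A_n; here n = 1, so the Dynkin diagram is a chain of 1 nodes with single edges (A_1). Hence the type is A_1.

A_1 (sl(2))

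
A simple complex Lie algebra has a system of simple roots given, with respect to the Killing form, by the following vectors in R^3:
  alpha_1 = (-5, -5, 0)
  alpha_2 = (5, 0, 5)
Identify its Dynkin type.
A_2

Compute the Cartan integers a_ij = 2(alpha_i, alpha_j)/(alpha_j, alpha_j); the resulting 2x2 Cartan matrix is
[[2, -1], [-1, 2]].
All simple roots have the same length, so the diagram is simply laced. The associated Dynkin diagram is a chain of 2 nodes with single edges (A_2), so the type is A_2 (the algebra sl(3)).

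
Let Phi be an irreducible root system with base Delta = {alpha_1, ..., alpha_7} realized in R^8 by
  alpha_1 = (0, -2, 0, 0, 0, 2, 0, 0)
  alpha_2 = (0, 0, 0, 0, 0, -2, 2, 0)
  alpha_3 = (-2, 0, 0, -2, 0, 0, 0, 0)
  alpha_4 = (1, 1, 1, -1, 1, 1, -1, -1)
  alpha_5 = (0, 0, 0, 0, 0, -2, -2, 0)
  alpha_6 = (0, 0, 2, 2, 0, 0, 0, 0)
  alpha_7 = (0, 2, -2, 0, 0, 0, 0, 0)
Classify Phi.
Compute the Cartan integers a_ij = 2(alpha_i, alpha_j)/(alpha_j, alpha_j); the resulting 7x7 Cartan matrix is
[[2, -1, 0, 0, -1, 0, -1], [-1, 2, 0, -1, 0, 0, 0], [0, 0, 2, 0, 0, -1, 0], [0, -1, 0, 2, 0, 0, 0], [-1, 0, 0, 0, 2, 0, 0], [0, 0, -1, 0, 0, 2, -1], [-1, 0, 0, 0, 0, -1, 2]].
All simple roots have the same length, so the diagram is simply laced. The associated Dynkin diagram is a chain of 6 nodes with one extra node attached to the third node from one end (E_7), so the type is E_7.

E7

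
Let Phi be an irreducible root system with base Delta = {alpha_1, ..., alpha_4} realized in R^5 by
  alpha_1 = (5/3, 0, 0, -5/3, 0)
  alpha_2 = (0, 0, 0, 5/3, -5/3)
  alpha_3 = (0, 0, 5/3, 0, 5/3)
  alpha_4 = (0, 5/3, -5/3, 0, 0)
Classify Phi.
A_4 (sl(5))

Compute the Cartan integers a_ij = 2(alpha_i, alpha_j)/(alpha_j, alpha_j); the resulting 4x4 Cartan matrix is
[[2, -1, 0, 0], [-1, 2, -1, 0], [0, -1, 2, -1], [0, 0, -1, 2]].
All simple roots have the same length, so the diagram is simply laced. The associated Dynkin diagram is a chain of 4 nodes with single edges (A_4), so the type is A_4 (the algebra sl(5)).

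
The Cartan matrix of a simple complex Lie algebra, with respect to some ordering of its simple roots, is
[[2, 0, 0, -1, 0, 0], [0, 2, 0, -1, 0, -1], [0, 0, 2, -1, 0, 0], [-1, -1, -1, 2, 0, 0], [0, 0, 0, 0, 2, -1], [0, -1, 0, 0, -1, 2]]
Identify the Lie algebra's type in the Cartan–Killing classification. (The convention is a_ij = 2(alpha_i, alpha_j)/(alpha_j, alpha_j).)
D6

The matrix has rank 6 with 2's on the diagonal. Reading the off-diagonal entries as Dynkin edges (a single edge where a_ij = a_ji = -1; a double or triple edge where a_ij * a_ji = 2 or 3), the diagram is a chain of 4 nodes with a fork of two nodes at one end (D_6). One simple-root ordering that puts it in standard form is (alpha_5, alpha_6, alpha_2, alpha_4, alpha_1, alpha_3). So the algebra is type D_6, i.e. so(12).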